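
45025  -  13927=31098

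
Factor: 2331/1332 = 7/4= 2^(-2) * 7^1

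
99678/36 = 16613/6 = 2768.83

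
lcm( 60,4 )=60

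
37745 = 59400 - 21655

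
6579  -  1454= 5125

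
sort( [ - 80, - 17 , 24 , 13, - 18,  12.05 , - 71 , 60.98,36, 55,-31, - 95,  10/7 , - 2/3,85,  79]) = [ -95, - 80, - 71,  -  31 ,  -  18 , - 17, -2/3, 10/7, 12.05,13, 24,36,  55, 60.98 , 79,85 ] 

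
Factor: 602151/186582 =71/22 = 2^(- 1 )*11^( - 1)*71^1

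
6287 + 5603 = 11890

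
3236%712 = 388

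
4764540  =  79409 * 60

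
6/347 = 6/347 = 0.02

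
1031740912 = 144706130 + 887034782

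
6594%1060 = 234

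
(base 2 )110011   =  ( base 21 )29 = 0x33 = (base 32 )1j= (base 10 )51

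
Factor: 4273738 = 2^1*7^1*305267^1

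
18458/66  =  279 + 2/3 = 279.67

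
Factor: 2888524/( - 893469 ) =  - 2^2 * 3^(-1)*17^( - 1)*23^1 * 17519^(-1 )*31397^1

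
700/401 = 700/401=1.75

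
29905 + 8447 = 38352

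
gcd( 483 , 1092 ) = 21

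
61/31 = 1+ 30/31= 1.97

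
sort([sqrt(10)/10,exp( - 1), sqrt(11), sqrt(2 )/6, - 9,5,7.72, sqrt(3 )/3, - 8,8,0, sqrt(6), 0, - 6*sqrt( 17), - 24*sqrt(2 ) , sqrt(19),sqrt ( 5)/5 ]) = [-24*sqrt ( 2 ), - 6*sqrt(17), - 9,-8, 0, 0,sqrt (2)/6,sqrt( 10) /10,exp( - 1),  sqrt ( 5 )/5,  sqrt(3)/3, sqrt(6), sqrt( 11),sqrt( 19),5, 7.72 , 8 ] 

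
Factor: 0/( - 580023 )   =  0  =  0^1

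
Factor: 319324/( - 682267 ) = - 388/829 = - 2^2*97^1*829^(- 1) 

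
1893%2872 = 1893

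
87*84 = 7308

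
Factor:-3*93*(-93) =3^3*31^2 = 25947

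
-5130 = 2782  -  7912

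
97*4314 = 418458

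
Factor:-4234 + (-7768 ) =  - 2^1*17^1*353^1 = - 12002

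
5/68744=5/68744 = 0.00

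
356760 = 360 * 991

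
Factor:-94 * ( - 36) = 2^3 *3^2* 47^1 = 3384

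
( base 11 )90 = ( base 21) 4f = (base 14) 71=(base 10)99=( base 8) 143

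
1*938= 938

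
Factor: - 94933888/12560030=- 6780992/897145 =-2^6 * 5^(- 1)*105953^1*179429^( -1 )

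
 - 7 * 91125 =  - 637875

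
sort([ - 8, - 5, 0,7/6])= [- 8, - 5,0, 7/6 ] 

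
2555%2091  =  464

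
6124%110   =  74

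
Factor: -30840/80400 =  - 257/670 = - 2^( - 1)* 5^( - 1)*67^( - 1)*257^1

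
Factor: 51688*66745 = 2^3 * 5^1*7^2*13^1 * 71^1*1907^1 = 3449915560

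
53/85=53/85 = 0.62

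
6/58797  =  2/19599 = 0.00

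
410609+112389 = 522998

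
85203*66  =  5623398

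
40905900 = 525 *77916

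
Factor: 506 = 2^1*11^1*23^1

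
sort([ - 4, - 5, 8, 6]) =[ - 5, - 4,6, 8]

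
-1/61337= - 1/61337 =- 0.00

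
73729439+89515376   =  163244815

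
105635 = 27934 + 77701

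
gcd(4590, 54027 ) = 27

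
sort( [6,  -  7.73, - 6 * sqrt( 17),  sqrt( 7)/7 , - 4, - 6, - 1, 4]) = [ - 6*sqrt(17), - 7.73, - 6,  -  4, - 1, sqrt( 7)/7,  4,  6] 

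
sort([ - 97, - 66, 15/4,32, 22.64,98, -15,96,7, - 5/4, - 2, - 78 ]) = [ - 97, - 78, - 66,-15 ,-2,-5/4,  15/4,7,22.64,32, 96,98]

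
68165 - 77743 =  - 9578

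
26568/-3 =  - 8856/1 = - 8856.00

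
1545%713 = 119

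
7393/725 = 10 + 143/725 = 10.20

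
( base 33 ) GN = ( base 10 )551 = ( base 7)1415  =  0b1000100111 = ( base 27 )kb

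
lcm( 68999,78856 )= 551992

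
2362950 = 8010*295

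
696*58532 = 40738272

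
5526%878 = 258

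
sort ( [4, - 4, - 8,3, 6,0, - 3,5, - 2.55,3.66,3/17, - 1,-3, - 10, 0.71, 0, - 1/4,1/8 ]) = [ - 10,-8 ,- 4,-3, - 3,-2.55, - 1, - 1/4, 0,0,1/8,3/17, 0.71,3, 3.66,  4, 5,6]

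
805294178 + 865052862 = 1670347040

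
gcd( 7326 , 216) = 18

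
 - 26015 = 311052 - 337067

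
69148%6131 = 1707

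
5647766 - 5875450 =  - 227684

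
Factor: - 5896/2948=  - 2^1 = -  2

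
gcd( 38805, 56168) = 1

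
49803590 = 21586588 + 28217002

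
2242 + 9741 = 11983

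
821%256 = 53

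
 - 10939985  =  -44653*245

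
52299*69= 3608631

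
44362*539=23911118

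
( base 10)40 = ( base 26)1E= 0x28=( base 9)44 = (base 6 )104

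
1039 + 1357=2396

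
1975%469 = 99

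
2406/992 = 2 + 211/496 = 2.43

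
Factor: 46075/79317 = 3^ (-2)*5^2 * 7^ ( -1)*19^1*97^1*1259^(-1) 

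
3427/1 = 3427 = 3427.00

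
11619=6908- - 4711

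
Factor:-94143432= -2^3*3^1*311^1*12613^1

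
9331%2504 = 1819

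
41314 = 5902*7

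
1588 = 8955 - 7367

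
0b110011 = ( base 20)2B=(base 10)51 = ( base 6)123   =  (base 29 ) 1m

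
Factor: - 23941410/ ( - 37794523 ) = 2^1*3^1*5^1*13^( - 1)*197^1*4051^1*2907271^(-1)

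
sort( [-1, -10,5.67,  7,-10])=[-10, - 10,- 1,5.67 , 7 ] 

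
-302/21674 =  - 1 + 10686/10837 = - 0.01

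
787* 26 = 20462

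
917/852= 917/852  =  1.08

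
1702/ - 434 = -851/217  =  - 3.92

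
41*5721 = 234561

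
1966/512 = 983/256 = 3.84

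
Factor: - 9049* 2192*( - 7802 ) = 2^5*47^1 * 83^1* 137^1*9049^1 =154755853216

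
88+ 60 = 148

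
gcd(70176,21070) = 86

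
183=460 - 277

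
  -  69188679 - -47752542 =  - 21436137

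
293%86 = 35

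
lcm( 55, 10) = 110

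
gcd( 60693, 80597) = 1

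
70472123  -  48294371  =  22177752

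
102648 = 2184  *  47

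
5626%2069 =1488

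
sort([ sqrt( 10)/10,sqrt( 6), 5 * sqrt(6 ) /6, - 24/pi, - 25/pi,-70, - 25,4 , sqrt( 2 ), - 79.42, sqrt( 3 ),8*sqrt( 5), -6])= [-79.42, - 70, - 25,  -  25/pi, -24/pi, - 6, sqrt(10) /10 , sqrt( 2 ),sqrt( 3), 5*sqrt( 6)/6 , sqrt(6), 4 , 8*sqrt( 5 )]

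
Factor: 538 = 2^1*269^1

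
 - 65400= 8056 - 73456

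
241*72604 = 17497564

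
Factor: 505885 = 5^1 * 23^1*53^1*83^1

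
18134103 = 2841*6383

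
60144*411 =24719184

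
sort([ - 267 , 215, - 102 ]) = [ - 267, - 102, 215]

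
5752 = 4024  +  1728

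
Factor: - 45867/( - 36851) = 3^1*43^( - 1)*857^( - 1 )*15289^1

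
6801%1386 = 1257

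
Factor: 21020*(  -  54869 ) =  - 1153346380 =- 2^2*5^1*1051^1 * 54869^1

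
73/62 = 73/62 = 1.18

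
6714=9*746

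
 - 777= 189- 966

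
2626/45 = 58  +  16/45 = 58.36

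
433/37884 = 433/37884 = 0.01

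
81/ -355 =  - 1 + 274/355 = - 0.23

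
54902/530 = 27451/265 = 103.59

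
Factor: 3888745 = 5^1 * 7^1*137^1*811^1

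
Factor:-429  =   - 3^1*11^1* 13^1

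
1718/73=1718/73=23.53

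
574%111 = 19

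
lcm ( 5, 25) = 25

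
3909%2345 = 1564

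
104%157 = 104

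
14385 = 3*4795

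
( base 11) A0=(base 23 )4I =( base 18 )62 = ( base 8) 156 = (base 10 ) 110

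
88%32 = 24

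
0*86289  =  0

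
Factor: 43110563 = 19^1*2268977^1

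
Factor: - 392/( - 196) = 2^1 =2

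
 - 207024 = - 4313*48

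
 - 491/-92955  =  491/92955=0.01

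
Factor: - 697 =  - 17^1 * 41^1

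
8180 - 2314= 5866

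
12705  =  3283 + 9422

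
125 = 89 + 36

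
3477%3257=220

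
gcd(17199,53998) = 49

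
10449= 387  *27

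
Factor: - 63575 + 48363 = -15212 =- 2^2 * 3803^1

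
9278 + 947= 10225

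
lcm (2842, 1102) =53998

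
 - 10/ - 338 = 5/169 = 0.03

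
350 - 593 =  - 243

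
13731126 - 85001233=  - 71270107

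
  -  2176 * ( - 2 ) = 4352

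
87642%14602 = 30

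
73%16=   9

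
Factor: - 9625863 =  - 3^1*13^1*246817^1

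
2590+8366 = 10956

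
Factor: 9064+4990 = 14054 =2^1*7027^1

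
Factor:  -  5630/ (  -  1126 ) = 5 =5^1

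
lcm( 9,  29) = 261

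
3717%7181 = 3717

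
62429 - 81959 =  -19530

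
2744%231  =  203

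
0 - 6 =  - 6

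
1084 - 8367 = -7283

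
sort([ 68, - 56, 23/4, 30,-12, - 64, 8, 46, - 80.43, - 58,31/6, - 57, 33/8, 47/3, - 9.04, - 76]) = [ - 80.43, - 76, - 64, - 58,-57, - 56,-12, - 9.04,  33/8, 31/6, 23/4,  8,47/3 , 30, 46, 68]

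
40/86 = 20/43 = 0.47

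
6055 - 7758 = - 1703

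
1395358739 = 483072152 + 912286587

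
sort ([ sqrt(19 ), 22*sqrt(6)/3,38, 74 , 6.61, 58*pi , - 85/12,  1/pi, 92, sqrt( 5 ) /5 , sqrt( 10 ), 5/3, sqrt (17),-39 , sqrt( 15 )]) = [ - 39, - 85/12,1/pi, sqrt ( 5)/5,  5/3, sqrt( 10 ),sqrt(15), sqrt ( 17),sqrt(19 ),6.61,22*sqrt ( 6 )/3,38, 74,  92,58 * pi ]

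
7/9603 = 7/9603 = 0.00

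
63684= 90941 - 27257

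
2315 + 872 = 3187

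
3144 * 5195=16333080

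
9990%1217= 254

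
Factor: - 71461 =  - 13^1* 23^1*239^1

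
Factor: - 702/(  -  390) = 3^2*5^(  -  1 )=9/5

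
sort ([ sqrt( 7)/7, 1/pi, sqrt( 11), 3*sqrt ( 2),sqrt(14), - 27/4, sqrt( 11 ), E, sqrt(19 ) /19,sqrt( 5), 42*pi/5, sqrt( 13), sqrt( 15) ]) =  [-27/4,  sqrt(19)/19, 1/pi,sqrt( 7) /7,sqrt( 5), E,sqrt( 11), sqrt(11),sqrt( 13),sqrt( 14 ), sqrt( 15), 3*sqrt( 2), 42*pi/5] 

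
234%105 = 24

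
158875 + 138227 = 297102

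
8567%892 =539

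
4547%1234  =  845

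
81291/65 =1250 + 41/65 = 1250.63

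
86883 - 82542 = 4341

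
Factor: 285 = 3^1*5^1 * 19^1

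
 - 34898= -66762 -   -  31864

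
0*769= 0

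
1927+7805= 9732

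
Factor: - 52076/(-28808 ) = 2^( - 1)*13^(-1 )*47^1=47/26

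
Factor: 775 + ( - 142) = 3^1 * 211^1 = 633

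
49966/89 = 561+37/89= 561.42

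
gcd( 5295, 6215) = 5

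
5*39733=198665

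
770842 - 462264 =308578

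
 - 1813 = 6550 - 8363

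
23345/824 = 28  +  273/824 = 28.33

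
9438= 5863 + 3575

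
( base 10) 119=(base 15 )7E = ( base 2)1110111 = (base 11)a9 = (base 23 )54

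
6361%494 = 433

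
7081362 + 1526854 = 8608216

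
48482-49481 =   -  999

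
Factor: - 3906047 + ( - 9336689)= - 13242736 = - 2^4*13^1*63667^1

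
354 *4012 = 1420248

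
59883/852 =70 + 81/284 =70.29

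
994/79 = 994/79= 12.58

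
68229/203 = 9747/29  =  336.10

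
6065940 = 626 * 9690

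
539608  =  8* 67451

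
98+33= 131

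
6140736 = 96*63966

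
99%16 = 3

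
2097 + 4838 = 6935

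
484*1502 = 726968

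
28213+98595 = 126808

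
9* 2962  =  26658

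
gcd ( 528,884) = 4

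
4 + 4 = 8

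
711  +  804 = 1515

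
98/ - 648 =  - 49/324 =- 0.15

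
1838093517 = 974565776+863527741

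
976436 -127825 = 848611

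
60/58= 30/29 = 1.03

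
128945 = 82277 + 46668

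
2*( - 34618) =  - 69236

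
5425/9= 602 + 7/9=602.78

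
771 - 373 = 398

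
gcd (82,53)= 1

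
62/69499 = 62/69499  =  0.00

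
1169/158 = 7 + 63/158 = 7.40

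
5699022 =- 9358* ( - 609)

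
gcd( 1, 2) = 1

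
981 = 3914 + -2933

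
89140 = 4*22285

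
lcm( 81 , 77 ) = 6237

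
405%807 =405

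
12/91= 12/91=0.13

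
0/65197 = 0  =  0.00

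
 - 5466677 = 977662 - 6444339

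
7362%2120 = 1002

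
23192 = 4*5798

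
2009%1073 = 936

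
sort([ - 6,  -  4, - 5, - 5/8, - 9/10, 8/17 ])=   [ - 6, - 5, - 4,- 9/10, - 5/8,8/17 ] 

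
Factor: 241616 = 2^4*15101^1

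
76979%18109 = 4543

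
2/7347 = 2/7347 = 0.00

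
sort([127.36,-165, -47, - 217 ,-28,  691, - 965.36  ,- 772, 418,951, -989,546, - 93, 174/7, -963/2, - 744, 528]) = [-989 ,-965.36, - 772, - 744,  -  963/2,-217,-165, - 93, - 47 , - 28, 174/7, 127.36, 418, 528, 546,691, 951 ] 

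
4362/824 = 5+ 121/412 = 5.29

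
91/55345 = 91/55345 = 0.00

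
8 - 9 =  - 1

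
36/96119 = 36/96119  =  0.00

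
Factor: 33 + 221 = 254=   2^1 * 127^1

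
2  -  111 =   -  109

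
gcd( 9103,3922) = 1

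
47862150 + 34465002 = 82327152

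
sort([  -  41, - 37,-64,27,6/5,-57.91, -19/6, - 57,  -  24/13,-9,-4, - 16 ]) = [ - 64, -57.91,-57, - 41, - 37 ,  -  16,- 9 , -4 ,-19/6,-24/13,6/5,27 ]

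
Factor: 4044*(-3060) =  -  2^4*3^3*5^1*17^1*337^1 = - 12374640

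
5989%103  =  15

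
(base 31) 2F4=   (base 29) 2od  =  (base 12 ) 1473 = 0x957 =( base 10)2391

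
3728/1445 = 2 + 838/1445 = 2.58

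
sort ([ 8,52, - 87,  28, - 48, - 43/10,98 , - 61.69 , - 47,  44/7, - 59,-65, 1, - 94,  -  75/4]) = [ - 94, - 87, - 65, - 61.69, - 59, - 48, - 47, - 75/4, - 43/10, 1,44/7, 8,28, 52,98 ]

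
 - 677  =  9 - 686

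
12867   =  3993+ 8874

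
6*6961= 41766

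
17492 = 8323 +9169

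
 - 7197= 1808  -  9005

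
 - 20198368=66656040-86854408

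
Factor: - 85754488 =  - 2^3*23^1*313^1 * 1489^1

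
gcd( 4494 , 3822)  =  42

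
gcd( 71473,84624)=1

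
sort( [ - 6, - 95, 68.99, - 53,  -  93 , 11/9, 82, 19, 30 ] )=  [ - 95, - 93, - 53, - 6, 11/9, 19, 30, 68.99, 82]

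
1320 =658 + 662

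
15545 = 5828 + 9717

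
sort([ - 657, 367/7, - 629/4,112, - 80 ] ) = [ - 657 , - 629/4  , - 80, 367/7,112]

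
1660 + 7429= 9089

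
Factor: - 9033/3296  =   - 2^(-5)*3^1*103^( - 1)*3011^1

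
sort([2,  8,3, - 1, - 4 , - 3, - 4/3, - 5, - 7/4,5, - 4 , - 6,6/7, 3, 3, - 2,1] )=[ - 6  , - 5, - 4, - 4, - 3, - 2,-7/4 , - 4/3,-1,6/7,1,2,3 , 3,3,5 , 8]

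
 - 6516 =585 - 7101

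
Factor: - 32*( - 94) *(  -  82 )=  - 246656=- 2^7*41^1 *47^1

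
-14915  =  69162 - 84077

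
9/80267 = 9/80267 = 0.00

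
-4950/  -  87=56+26/29 = 56.90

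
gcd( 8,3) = 1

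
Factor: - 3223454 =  - 2^1 * 13^1 * 123979^1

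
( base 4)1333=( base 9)151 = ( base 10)127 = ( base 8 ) 177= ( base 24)57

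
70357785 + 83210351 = 153568136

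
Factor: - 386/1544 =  - 2^( - 2) = - 1/4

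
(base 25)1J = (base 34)1A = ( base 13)35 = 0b101100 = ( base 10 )44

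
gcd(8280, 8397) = 9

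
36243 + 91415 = 127658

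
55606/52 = 1069 + 9/26 = 1069.35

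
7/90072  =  7/90072 = 0.00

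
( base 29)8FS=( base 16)1C17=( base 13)3372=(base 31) 7eu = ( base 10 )7191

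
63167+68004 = 131171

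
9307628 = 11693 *796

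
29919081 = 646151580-616232499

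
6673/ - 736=-6673/736  =  - 9.07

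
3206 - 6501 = - 3295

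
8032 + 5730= 13762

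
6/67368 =1/11228  =  0.00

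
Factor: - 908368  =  -2^4*56773^1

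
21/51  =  7/17 = 0.41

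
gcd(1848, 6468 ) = 924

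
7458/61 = 122  +  16/61 = 122.26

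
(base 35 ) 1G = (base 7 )102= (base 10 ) 51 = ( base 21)29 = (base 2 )110011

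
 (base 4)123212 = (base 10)1766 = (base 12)1032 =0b11011100110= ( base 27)2BB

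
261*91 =23751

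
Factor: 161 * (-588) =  - 2^2*3^1*7^3*23^1 = -94668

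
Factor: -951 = -3^1*317^1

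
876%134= 72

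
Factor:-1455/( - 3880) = 2^( - 3)* 3^1=3/8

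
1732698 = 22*78759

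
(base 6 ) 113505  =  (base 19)1886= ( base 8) 23261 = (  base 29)BMG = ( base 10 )9905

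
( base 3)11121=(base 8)174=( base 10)124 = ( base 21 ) 5J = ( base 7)235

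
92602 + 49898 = 142500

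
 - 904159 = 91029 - 995188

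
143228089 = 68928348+74299741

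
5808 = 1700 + 4108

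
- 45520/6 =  - 7587  +  1/3 = - 7586.67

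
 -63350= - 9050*7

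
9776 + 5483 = 15259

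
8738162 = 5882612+2855550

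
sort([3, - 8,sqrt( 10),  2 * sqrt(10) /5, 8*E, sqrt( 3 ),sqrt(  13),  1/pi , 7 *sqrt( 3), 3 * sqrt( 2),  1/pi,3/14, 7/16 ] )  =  [ - 8 , 3/14, 1/pi,1/pi, 7/16,2*sqrt (10)/5 , sqrt(3),  3,sqrt(10 ) , sqrt(13),3*sqrt ( 2 ), 7 *sqrt(3) , 8* E]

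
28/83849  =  28/83849= 0.00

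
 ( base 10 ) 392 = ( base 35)b7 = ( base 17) 161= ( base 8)610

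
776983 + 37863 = 814846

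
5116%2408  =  300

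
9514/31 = 9514/31=306.90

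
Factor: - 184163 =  - 7^1*26309^1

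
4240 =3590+650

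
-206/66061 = -1 + 65855/66061= -0.00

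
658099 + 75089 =733188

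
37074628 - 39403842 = -2329214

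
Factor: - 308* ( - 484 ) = 2^4 * 7^1 * 11^3=149072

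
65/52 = 1 + 1/4 = 1.25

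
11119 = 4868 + 6251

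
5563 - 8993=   -3430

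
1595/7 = 227 + 6/7 = 227.86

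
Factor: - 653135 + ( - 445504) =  - 1098639 = - 3^2*59^1 * 2069^1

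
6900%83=11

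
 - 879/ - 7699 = 879/7699 =0.11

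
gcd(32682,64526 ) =838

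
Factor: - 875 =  - 5^3 *7^1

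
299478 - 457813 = -158335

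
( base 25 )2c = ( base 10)62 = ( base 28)26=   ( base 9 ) 68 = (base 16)3e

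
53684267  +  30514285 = 84198552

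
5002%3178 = 1824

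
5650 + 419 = 6069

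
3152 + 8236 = 11388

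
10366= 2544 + 7822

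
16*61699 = 987184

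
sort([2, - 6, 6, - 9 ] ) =[ - 9, - 6, 2,6]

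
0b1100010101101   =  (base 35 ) 55h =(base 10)6317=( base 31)6ho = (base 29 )7eo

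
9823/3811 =9823/3811 = 2.58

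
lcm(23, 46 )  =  46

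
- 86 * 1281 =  - 110166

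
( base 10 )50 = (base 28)1m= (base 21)28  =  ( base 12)42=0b110010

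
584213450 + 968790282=1553003732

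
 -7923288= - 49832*159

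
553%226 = 101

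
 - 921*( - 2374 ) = 2186454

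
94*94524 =8885256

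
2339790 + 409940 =2749730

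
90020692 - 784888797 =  - 694868105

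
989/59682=989/59682 = 0.02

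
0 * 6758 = 0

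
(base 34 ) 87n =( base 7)36503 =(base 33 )8O5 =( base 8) 22445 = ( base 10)9509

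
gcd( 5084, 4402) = 62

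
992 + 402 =1394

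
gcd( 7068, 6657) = 3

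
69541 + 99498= 169039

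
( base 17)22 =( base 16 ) 24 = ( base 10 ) 36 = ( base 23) 1d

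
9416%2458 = 2042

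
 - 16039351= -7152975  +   - 8886376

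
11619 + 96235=107854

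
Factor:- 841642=-2^1*283^1 * 1487^1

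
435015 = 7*62145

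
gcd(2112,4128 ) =96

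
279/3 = 93   =  93.00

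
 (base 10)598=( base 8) 1126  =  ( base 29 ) ki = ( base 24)10m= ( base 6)2434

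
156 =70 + 86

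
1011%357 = 297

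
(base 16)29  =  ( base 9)45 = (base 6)105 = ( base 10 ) 41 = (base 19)23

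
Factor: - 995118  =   - 2^1*3^1 * 23^1*7211^1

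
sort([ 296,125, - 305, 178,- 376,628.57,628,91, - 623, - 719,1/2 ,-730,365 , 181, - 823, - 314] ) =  [  -  823, - 730 ,-719, - 623, - 376 , - 314, - 305,1/2, 91,125,178, 181,296,365 , 628, 628.57]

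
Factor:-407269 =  - 17^1*23957^1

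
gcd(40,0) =40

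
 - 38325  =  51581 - 89906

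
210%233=210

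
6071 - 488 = 5583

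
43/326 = 43/326= 0.13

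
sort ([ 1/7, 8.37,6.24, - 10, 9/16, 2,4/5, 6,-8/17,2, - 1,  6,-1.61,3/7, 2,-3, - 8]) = [ -10,-8,-3,-1.61, - 1,-8/17, 1/7,3/7, 9/16, 4/5, 2 , 2,2,  6,6,6.24, 8.37]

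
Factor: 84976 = 2^4*47^1 * 113^1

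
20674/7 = 20674/7 = 2953.43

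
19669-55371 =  - 35702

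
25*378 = 9450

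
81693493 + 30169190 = 111862683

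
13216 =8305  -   - 4911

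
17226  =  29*594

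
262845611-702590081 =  - 439744470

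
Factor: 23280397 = 7^1* 59^1*56369^1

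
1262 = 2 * 631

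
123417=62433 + 60984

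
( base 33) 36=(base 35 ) 30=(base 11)96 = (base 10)105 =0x69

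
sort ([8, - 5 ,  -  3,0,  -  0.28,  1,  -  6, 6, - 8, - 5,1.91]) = [- 8, - 6,-5, - 5,- 3, - 0.28,0, 1,  1.91,6, 8 ]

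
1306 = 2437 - 1131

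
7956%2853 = 2250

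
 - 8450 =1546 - 9996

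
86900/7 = 12414 + 2/7 = 12414.29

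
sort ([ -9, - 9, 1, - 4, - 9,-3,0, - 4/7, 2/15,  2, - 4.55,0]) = [ - 9, - 9,-9, - 4.55, - 4, - 3, - 4/7, 0,  0,  2/15, 1,2]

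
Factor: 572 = 2^2* 11^1 * 13^1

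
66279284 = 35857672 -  - 30421612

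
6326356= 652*9703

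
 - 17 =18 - 35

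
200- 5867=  - 5667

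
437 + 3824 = 4261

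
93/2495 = 93/2495= 0.04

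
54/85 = 54/85=0.64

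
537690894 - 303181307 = 234509587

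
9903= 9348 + 555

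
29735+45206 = 74941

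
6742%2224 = 70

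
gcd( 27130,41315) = 5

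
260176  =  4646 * 56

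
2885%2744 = 141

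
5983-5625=358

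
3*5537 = 16611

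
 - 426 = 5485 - 5911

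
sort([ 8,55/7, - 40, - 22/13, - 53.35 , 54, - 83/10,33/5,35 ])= [ - 53.35,-40 , - 83/10 , - 22/13,33/5, 55/7 , 8 , 35 , 54 ] 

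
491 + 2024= 2515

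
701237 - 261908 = 439329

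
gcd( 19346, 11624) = 2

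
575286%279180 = 16926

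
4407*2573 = 11339211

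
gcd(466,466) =466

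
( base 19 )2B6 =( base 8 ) 1651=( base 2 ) 1110101001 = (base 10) 937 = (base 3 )1021201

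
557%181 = 14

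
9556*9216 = 88068096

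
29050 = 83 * 350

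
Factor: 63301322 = 2^1 * 7^1*4521523^1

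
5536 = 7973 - 2437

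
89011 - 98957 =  - 9946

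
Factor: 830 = 2^1*5^1*83^1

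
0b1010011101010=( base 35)4cy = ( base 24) 972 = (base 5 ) 132404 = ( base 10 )5354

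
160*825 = 132000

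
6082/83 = 73 + 23/83 = 73.28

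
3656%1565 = 526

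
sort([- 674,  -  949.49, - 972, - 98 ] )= [-972 , -949.49, - 674, - 98] 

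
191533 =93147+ 98386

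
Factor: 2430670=2^1*5^1*11^1*19^1*1163^1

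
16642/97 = 171 + 55/97 = 171.57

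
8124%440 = 204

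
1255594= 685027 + 570567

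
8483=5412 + 3071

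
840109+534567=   1374676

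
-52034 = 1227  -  53261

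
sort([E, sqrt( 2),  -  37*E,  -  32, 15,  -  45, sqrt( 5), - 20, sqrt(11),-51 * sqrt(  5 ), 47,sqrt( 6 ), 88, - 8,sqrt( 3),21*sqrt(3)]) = [-51*sqrt( 5), - 37*E,  -  45, - 32 , - 20, - 8,sqrt( 2),sqrt( 3 ),sqrt(5), sqrt( 6), E , sqrt( 11),15, 21*sqrt( 3), 47, 88] 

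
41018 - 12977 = 28041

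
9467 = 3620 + 5847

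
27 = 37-10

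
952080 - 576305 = 375775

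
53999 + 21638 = 75637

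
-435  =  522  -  957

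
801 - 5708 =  -4907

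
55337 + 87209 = 142546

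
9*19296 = 173664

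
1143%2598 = 1143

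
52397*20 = 1047940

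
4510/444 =10 +35/222 = 10.16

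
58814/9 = 6534 +8/9 = 6534.89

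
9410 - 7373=2037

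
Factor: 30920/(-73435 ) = -8/19 = -  2^3*19^(-1)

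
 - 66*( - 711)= 46926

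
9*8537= 76833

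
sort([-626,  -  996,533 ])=[ - 996, - 626, 533]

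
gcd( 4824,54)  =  18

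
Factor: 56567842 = 2^1*28283921^1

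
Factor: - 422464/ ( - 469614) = 2^5 * 3^ ( - 1 )*7^1*83^( - 1 ) = 224/249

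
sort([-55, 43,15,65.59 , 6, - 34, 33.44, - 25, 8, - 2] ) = [ - 55, - 34 , - 25,-2 , 6, 8 , 15,  33.44 , 43 , 65.59 ] 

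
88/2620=22/655 = 0.03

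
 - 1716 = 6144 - 7860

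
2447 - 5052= - 2605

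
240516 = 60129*4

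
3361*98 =329378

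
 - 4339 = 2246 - 6585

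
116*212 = 24592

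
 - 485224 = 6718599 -7203823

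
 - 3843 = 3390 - 7233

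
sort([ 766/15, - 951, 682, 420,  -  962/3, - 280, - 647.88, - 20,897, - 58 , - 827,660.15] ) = [  -  951, - 827, - 647.88, - 962/3, - 280, - 58, - 20  ,  766/15,420,660.15, 682, 897]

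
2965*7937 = 23533205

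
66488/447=66488/447 = 148.74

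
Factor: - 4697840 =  - 2^4*5^1*7^1*8389^1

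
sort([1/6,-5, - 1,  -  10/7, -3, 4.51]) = [ - 5, - 3, - 10/7, - 1,1/6,4.51] 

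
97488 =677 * 144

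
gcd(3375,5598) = 9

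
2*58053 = 116106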